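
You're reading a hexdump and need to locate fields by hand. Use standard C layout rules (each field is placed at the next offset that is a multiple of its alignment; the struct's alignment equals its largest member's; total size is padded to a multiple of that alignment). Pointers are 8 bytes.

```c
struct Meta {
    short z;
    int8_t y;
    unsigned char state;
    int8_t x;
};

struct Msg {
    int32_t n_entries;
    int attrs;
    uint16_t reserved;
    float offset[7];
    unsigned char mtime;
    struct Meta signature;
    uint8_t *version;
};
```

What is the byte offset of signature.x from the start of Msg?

46

Meta: @0: z [2B, align 2] → 2; @2: y [1B, align 1] → 3; @3: state [1B, align 1] → 4; @4: x [1B, align 1] → 5; +1 tail pad (align 2); size 6, align 2
@0: n_entries [4B, align 4] → 4
@4: attrs [4B, align 4] → 8
@8: reserved [2B, align 2] → 10
+2 pad (align 4)
@12: offset [28B, align 4] → 40
@40: mtime [1B, align 1] → 41
+1 pad (align 2)
@42: signature [6B, align 2] → 48
within Meta: x at 4
42 + 4 = 46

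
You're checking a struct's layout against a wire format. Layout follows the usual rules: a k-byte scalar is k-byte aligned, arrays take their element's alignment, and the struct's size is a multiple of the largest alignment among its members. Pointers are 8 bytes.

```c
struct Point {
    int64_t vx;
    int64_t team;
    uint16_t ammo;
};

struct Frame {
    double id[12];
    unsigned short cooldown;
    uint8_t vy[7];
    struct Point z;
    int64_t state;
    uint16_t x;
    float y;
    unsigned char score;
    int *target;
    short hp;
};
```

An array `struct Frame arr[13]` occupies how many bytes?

Point: 0..8  vx  (8B, 8-aligned); 8..16  team  (8B, 8-aligned); 16..18  ammo  (2B, 2-aligned); 18..24  -- tail padding (6B); sizeof = 24, alignof = 8
0..96  id  (96B, 8-aligned)
96..98  cooldown  (2B, 2-aligned)
98..105  vy  (7B, 1-aligned)
105..112  -- padding (7B)
112..136  z  (24B, 8-aligned)
136..144  state  (8B, 8-aligned)
144..146  x  (2B, 2-aligned)
146..148  -- padding (2B)
148..152  y  (4B, 4-aligned)
152..153  score  (1B, 1-aligned)
153..160  -- padding (7B)
160..168  target  (8B, 8-aligned)
168..170  hp  (2B, 2-aligned)
170..176  -- tail padding (6B)
sizeof = 176, alignof = 8
array of 13: 13 × 176 = 2288

2288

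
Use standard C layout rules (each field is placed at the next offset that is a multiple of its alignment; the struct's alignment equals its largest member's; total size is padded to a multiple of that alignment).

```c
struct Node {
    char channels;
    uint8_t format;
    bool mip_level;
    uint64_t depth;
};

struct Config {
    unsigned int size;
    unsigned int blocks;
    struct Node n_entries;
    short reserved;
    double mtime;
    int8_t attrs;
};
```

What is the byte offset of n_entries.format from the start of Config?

Node: @0: channels [1B, align 1] → 1; @1: format [1B, align 1] → 2; @2: mip_level [1B, align 1] → 3; +5 pad (align 8); @8: depth [8B, align 8] → 16; size 16, align 8
@0: size [4B, align 4] → 4
@4: blocks [4B, align 4] → 8
@8: n_entries [16B, align 8] → 24
within Node: format at 1
8 + 1 = 9

9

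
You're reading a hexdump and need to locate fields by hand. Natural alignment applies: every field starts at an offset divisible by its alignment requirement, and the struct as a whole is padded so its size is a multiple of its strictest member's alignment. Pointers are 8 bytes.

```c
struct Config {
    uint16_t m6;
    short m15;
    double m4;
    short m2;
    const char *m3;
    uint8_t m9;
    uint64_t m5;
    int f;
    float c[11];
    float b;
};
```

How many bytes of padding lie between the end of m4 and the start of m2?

0

0..2  m6  (2B, 2-aligned)
2..4  m15  (2B, 2-aligned)
4..8  -- padding (4B)
8..16  m4  (8B, 8-aligned)
16..18  m2  (2B, 2-aligned)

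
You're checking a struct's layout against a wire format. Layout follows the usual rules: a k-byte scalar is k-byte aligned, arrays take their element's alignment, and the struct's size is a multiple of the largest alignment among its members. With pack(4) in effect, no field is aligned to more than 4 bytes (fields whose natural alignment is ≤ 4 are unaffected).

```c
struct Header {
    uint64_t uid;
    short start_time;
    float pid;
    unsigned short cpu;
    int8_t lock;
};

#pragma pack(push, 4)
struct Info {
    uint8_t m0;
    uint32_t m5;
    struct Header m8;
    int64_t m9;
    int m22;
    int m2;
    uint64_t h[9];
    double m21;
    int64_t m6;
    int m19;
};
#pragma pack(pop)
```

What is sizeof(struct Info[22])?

Header: @0: uid [8B, align 8] → 8; @8: start_time [2B, align 2] → 10; +2 pad (align 4); @12: pid [4B, align 4] → 16; @16: cpu [2B, align 2] → 18; @18: lock [1B, align 1] → 19; +5 tail pad (align 8); size 24, align 8
@0: m0 [1B, align 1] → 1
+3 pad (align 4)
@4: m5 [4B, align 4] → 8
@8: m8 [24B, align 4] → 32
@32: m9 [8B, align 4] → 40
@40: m22 [4B, align 4] → 44
@44: m2 [4B, align 4] → 48
@48: h [72B, align 4] → 120
@120: m21 [8B, align 4] → 128
@128: m6 [8B, align 4] → 136
@136: m19 [4B, align 4] → 140
size 140, align 4
array of 22: 22 × 140 = 3080

3080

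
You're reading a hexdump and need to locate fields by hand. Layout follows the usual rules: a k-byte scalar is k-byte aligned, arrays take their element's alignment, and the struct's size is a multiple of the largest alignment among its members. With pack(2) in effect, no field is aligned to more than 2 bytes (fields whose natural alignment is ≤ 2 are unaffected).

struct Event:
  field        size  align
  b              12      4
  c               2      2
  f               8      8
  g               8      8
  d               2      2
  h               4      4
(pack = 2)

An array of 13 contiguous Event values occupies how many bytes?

468

0..12  b  (12B, 2-aligned)
12..14  c  (2B, 2-aligned)
14..22  f  (8B, 2-aligned)
22..30  g  (8B, 2-aligned)
30..32  d  (2B, 2-aligned)
32..36  h  (4B, 2-aligned)
sizeof = 36, alignof = 2
array of 13: 13 × 36 = 468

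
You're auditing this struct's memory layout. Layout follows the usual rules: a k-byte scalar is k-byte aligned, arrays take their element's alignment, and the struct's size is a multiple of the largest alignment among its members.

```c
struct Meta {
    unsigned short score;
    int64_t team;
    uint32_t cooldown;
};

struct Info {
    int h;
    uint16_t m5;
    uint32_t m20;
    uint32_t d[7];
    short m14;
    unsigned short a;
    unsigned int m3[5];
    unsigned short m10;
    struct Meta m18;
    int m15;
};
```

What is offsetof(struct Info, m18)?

72

Meta: @0: score [2B, align 2] → 2; +6 pad (align 8); @8: team [8B, align 8] → 16; @16: cooldown [4B, align 4] → 20; +4 tail pad (align 8); size 24, align 8
@0: h [4B, align 4] → 4
@4: m5 [2B, align 2] → 6
+2 pad (align 4)
@8: m20 [4B, align 4] → 12
@12: d [28B, align 4] → 40
@40: m14 [2B, align 2] → 42
@42: a [2B, align 2] → 44
@44: m3 [20B, align 4] → 64
@64: m10 [2B, align 2] → 66
+6 pad (align 8)
@72: m18 [24B, align 8] → 96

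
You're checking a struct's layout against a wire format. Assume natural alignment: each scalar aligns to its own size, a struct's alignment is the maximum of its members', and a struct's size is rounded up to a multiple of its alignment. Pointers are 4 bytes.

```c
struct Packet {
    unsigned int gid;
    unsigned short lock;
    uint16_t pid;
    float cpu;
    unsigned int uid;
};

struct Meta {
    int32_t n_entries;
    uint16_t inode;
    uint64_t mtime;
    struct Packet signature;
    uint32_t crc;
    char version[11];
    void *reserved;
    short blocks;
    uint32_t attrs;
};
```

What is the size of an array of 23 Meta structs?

1472

Packet: gid at 0 (size 4, align 4) → ends 4; lock at 4 (size 2, align 2) → ends 6; pid at 6 (size 2, align 2) → ends 8; cpu at 8 (size 4, align 4) → ends 12; uid at 12 (size 4, align 4) → ends 16; total 16 bytes, alignment 4
n_entries at 0 (size 4, align 4) → ends 4
inode at 4 (size 2, align 2) → ends 6
pad 2 to align 8 for mtime
mtime at 8 (size 8, align 8) → ends 16
signature at 16 (size 16, align 4) → ends 32
crc at 32 (size 4, align 4) → ends 36
version at 36 (size 11, align 1) → ends 47
pad 1 to align 4 for reserved
reserved at 48 (size 4, align 4) → ends 52
blocks at 52 (size 2, align 2) → ends 54
pad 2 to align 4 for attrs
attrs at 56 (size 4, align 4) → ends 60
tail pad 4 to reach multiple of 8
total 64 bytes, alignment 8
array of 23: 23 × 64 = 1472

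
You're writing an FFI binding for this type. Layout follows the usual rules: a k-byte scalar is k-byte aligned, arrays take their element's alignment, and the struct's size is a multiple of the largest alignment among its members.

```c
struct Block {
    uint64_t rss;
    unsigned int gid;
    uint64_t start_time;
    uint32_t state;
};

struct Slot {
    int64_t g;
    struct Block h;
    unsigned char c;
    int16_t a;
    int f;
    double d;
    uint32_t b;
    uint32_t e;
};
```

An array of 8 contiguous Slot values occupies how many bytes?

512

Block: @0: rss [8B, align 8] → 8; @8: gid [4B, align 4] → 12; +4 pad (align 8); @16: start_time [8B, align 8] → 24; @24: state [4B, align 4] → 28; +4 tail pad (align 8); size 32, align 8
@0: g [8B, align 8] → 8
@8: h [32B, align 8] → 40
@40: c [1B, align 1] → 41
+1 pad (align 2)
@42: a [2B, align 2] → 44
@44: f [4B, align 4] → 48
@48: d [8B, align 8] → 56
@56: b [4B, align 4] → 60
@60: e [4B, align 4] → 64
size 64, align 8
array of 8: 8 × 64 = 512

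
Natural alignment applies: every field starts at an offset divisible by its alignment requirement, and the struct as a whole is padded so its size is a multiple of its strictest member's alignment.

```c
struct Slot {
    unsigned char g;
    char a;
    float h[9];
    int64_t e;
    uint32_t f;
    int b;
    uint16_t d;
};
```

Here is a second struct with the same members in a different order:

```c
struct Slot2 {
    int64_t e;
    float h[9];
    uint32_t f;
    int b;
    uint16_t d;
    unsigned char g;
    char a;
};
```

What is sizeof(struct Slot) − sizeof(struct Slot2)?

@0: g [1B, align 1] → 1
@1: a [1B, align 1] → 2
+2 pad (align 4)
@4: h [36B, align 4] → 40
@40: e [8B, align 8] → 48
@48: f [4B, align 4] → 52
@52: b [4B, align 4] → 56
@56: d [2B, align 2] → 58
+6 tail pad (align 8)
size 64, align 8
— Slot2 —
@0: e [8B, align 8] → 8
@8: h [36B, align 4] → 44
@44: f [4B, align 4] → 48
@48: b [4B, align 4] → 52
@52: d [2B, align 2] → 54
@54: g [1B, align 1] → 55
@55: a [1B, align 1] → 56
size 56, align 8
64 − 56 = 8

8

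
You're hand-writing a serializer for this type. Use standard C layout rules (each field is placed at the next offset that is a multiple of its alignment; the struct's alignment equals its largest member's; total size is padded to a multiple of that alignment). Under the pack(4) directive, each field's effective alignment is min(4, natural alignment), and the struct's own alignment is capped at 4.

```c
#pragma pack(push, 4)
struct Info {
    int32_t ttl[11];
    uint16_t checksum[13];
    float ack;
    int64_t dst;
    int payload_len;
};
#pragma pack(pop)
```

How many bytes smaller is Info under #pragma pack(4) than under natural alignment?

natural layout:
  ttl at 0 (size 44, align 4) → ends 44
  checksum at 44 (size 26, align 2) → ends 70
  pad 2 to align 4 for ack
  ack at 72 (size 4, align 4) → ends 76
  pad 4 to align 8 for dst
  dst at 80 (size 8, align 8) → ends 88
  payload_len at 88 (size 4, align 4) → ends 92
  tail pad 4 to reach multiple of 8
  total 96 bytes, alignment 8
packed(4) layout:
  ttl at 0 (size 44, align 4) → ends 44
  checksum at 44 (size 26, align 2) → ends 70
  pad 2 to align 4 for ack
  ack at 72 (size 4, align 4) → ends 76
  dst at 76 (size 8, align 4) → ends 84
  payload_len at 84 (size 4, align 4) → ends 88
  total 88 bytes, alignment 4
96 − 88 = 8

8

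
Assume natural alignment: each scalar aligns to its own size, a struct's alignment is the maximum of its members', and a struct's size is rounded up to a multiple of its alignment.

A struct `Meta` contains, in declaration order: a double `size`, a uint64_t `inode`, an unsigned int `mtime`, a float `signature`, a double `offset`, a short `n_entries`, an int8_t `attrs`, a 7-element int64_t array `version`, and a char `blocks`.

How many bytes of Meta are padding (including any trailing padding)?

@0: size [8B, align 8] → 8
@8: inode [8B, align 8] → 16
@16: mtime [4B, align 4] → 20
@20: signature [4B, align 4] → 24
@24: offset [8B, align 8] → 32
@32: n_entries [2B, align 2] → 34
@34: attrs [1B, align 1] → 35
+5 pad (align 8)
@40: version [56B, align 8] → 96
@96: blocks [1B, align 1] → 97
+7 tail pad (align 8)
size 104, align 8
data bytes 92, size 104 → padding 12

12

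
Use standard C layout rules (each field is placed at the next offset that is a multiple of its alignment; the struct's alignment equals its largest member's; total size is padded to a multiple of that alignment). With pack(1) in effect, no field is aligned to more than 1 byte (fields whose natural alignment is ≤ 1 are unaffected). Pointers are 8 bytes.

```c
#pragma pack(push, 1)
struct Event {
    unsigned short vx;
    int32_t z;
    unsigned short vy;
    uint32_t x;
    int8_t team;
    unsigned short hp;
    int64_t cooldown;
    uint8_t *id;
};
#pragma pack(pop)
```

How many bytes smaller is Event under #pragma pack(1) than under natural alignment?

9

natural layout:
  vx at 0 (size 2, align 2) → ends 2
  pad 2 to align 4 for z
  z at 4 (size 4, align 4) → ends 8
  vy at 8 (size 2, align 2) → ends 10
  pad 2 to align 4 for x
  x at 12 (size 4, align 4) → ends 16
  team at 16 (size 1, align 1) → ends 17
  pad 1 to align 2 for hp
  hp at 18 (size 2, align 2) → ends 20
  pad 4 to align 8 for cooldown
  cooldown at 24 (size 8, align 8) → ends 32
  id at 32 (size 8, align 8) → ends 40
  total 40 bytes, alignment 8
packed(1) layout:
  vx at 0 (size 2, align 1) → ends 2
  z at 2 (size 4, align 1) → ends 6
  vy at 6 (size 2, align 1) → ends 8
  x at 8 (size 4, align 1) → ends 12
  team at 12 (size 1, align 1) → ends 13
  hp at 13 (size 2, align 1) → ends 15
  cooldown at 15 (size 8, align 1) → ends 23
  id at 23 (size 8, align 1) → ends 31
  total 31 bytes, alignment 1
40 − 31 = 9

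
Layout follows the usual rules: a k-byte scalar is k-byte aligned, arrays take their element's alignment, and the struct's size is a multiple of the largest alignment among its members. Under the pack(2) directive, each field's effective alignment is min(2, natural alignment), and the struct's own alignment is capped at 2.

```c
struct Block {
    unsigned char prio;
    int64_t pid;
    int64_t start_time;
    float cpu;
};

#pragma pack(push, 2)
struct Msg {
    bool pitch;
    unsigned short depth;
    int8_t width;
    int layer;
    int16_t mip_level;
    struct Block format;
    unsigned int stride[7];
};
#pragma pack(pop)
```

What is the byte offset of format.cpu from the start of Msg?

36

Block: 0..1  prio  (1B, 1-aligned); 1..8  -- padding (7B); 8..16  pid  (8B, 8-aligned); 16..24  start_time  (8B, 8-aligned); 24..28  cpu  (4B, 4-aligned); 28..32  -- tail padding (4B); sizeof = 32, alignof = 8
0..1  pitch  (1B, 1-aligned)
1..2  -- padding (1B)
2..4  depth  (2B, 2-aligned)
4..5  width  (1B, 1-aligned)
5..6  -- padding (1B)
6..10  layer  (4B, 2-aligned)
10..12  mip_level  (2B, 2-aligned)
12..44  format  (32B, 2-aligned)
within Block: cpu at 24
12 + 24 = 36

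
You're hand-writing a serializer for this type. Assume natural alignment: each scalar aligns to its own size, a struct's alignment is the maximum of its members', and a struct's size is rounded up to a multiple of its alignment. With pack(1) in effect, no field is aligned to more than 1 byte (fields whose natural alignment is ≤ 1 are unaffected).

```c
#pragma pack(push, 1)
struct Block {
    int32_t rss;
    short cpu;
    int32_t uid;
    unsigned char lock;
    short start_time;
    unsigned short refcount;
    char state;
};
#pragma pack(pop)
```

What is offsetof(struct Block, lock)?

rss at 0 (size 4, align 1) → ends 4
cpu at 4 (size 2, align 1) → ends 6
uid at 6 (size 4, align 1) → ends 10
lock at 10 (size 1, align 1) → ends 11

10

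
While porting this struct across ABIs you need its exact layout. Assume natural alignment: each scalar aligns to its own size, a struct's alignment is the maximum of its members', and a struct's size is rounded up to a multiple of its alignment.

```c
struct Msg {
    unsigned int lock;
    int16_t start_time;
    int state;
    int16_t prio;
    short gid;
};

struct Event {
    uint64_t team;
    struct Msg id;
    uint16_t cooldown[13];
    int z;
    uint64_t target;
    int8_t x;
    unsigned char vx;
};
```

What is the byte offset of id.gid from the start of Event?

22

Msg: lock at 0 (size 4, align 4) → ends 4; start_time at 4 (size 2, align 2) → ends 6; pad 2 to align 4 for state; state at 8 (size 4, align 4) → ends 12; prio at 12 (size 2, align 2) → ends 14; gid at 14 (size 2, align 2) → ends 16; total 16 bytes, alignment 4
team at 0 (size 8, align 8) → ends 8
id at 8 (size 16, align 4) → ends 24
within Msg: gid at 14
8 + 14 = 22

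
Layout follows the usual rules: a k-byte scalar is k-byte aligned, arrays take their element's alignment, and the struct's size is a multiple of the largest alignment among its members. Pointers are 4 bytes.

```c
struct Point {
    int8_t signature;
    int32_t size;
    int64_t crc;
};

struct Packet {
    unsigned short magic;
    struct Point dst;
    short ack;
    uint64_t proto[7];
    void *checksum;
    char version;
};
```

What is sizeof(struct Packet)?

Point: 0..1  signature  (1B, 1-aligned); 1..4  -- padding (3B); 4..8  size  (4B, 4-aligned); 8..16  crc  (8B, 8-aligned); sizeof = 16, alignof = 8
0..2  magic  (2B, 2-aligned)
2..8  -- padding (6B)
8..24  dst  (16B, 8-aligned)
24..26  ack  (2B, 2-aligned)
26..32  -- padding (6B)
32..88  proto  (56B, 8-aligned)
88..92  checksum  (4B, 4-aligned)
92..93  version  (1B, 1-aligned)
93..96  -- tail padding (3B)
sizeof = 96, alignof = 8

96 bytes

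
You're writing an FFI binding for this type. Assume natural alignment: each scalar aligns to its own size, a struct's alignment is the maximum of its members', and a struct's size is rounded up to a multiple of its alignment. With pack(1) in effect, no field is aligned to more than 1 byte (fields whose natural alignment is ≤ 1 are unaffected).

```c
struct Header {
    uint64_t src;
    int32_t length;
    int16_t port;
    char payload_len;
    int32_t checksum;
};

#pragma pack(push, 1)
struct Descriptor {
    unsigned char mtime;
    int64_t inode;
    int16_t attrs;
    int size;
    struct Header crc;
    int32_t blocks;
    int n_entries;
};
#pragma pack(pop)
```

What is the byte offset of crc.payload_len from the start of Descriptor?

Header: 0..8  src  (8B, 8-aligned); 8..12  length  (4B, 4-aligned); 12..14  port  (2B, 2-aligned); 14..15  payload_len  (1B, 1-aligned); 15..16  -- padding (1B); 16..20  checksum  (4B, 4-aligned); 20..24  -- tail padding (4B); sizeof = 24, alignof = 8
0..1  mtime  (1B, 1-aligned)
1..9  inode  (8B, 1-aligned)
9..11  attrs  (2B, 1-aligned)
11..15  size  (4B, 1-aligned)
15..39  crc  (24B, 1-aligned)
within Header: payload_len at 14
15 + 14 = 29

29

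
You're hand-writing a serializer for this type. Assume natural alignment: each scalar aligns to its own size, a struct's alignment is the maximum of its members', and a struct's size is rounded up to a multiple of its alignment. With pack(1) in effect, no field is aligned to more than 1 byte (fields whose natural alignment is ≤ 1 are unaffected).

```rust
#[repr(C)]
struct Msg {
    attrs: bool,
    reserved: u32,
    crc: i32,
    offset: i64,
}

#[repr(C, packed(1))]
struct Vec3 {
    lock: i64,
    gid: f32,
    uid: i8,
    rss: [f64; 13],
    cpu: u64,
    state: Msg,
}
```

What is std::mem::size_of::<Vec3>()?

149 bytes

Msg: 0..1  attrs  (1B, 1-aligned); 1..4  -- padding (3B); 4..8  reserved  (4B, 4-aligned); 8..12  crc  (4B, 4-aligned); 12..16  -- padding (4B); 16..24  offset  (8B, 8-aligned); sizeof = 24, alignof = 8
0..8  lock  (8B, 1-aligned)
8..12  gid  (4B, 1-aligned)
12..13  uid  (1B, 1-aligned)
13..117  rss  (104B, 1-aligned)
117..125  cpu  (8B, 1-aligned)
125..149  state  (24B, 1-aligned)
sizeof = 149, alignof = 1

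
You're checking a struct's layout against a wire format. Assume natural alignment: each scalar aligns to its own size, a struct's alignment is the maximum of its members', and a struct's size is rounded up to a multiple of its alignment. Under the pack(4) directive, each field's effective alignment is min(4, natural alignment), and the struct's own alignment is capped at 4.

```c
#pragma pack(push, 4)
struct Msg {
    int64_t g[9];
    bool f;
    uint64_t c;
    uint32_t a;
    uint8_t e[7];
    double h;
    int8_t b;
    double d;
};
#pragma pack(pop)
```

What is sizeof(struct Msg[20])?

g at 0 (size 72, align 4) → ends 72
f at 72 (size 1, align 1) → ends 73
pad 3 to align 4 for c
c at 76 (size 8, align 4) → ends 84
a at 84 (size 4, align 4) → ends 88
e at 88 (size 7, align 1) → ends 95
pad 1 to align 4 for h
h at 96 (size 8, align 4) → ends 104
b at 104 (size 1, align 1) → ends 105
pad 3 to align 4 for d
d at 108 (size 8, align 4) → ends 116
total 116 bytes, alignment 4
array of 20: 20 × 116 = 2320

2320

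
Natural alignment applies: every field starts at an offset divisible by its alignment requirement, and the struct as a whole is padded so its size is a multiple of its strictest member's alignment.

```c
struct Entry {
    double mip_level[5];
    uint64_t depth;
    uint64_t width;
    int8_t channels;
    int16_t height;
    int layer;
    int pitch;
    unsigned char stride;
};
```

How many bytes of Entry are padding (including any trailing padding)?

4

0..40  mip_level  (40B, 8-aligned)
40..48  depth  (8B, 8-aligned)
48..56  width  (8B, 8-aligned)
56..57  channels  (1B, 1-aligned)
57..58  -- padding (1B)
58..60  height  (2B, 2-aligned)
60..64  layer  (4B, 4-aligned)
64..68  pitch  (4B, 4-aligned)
68..69  stride  (1B, 1-aligned)
69..72  -- tail padding (3B)
sizeof = 72, alignof = 8
data bytes 68, size 72 → padding 4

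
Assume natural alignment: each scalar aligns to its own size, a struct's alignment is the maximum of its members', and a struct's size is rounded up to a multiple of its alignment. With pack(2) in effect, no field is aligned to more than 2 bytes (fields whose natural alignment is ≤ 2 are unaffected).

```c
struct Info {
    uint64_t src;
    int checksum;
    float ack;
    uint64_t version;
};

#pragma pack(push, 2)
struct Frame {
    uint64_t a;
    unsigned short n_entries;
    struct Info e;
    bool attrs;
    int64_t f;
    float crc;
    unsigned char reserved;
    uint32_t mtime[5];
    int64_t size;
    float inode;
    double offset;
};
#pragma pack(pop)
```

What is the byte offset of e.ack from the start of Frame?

22

Info: src at 0 (size 8, align 8) → ends 8; checksum at 8 (size 4, align 4) → ends 12; ack at 12 (size 4, align 4) → ends 16; version at 16 (size 8, align 8) → ends 24; total 24 bytes, alignment 8
a at 0 (size 8, align 2) → ends 8
n_entries at 8 (size 2, align 2) → ends 10
e at 10 (size 24, align 2) → ends 34
within Info: ack at 12
10 + 12 = 22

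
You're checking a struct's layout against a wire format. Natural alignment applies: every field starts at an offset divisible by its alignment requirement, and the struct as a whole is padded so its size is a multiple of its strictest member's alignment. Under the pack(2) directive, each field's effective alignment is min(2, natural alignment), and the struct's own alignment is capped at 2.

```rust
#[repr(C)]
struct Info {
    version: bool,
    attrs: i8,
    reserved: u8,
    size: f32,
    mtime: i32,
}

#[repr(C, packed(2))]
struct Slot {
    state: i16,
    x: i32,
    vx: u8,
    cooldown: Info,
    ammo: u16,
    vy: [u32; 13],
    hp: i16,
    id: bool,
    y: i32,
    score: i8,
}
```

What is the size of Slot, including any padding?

84 bytes

Info: version at 0 (size 1, align 1) → ends 1; attrs at 1 (size 1, align 1) → ends 2; reserved at 2 (size 1, align 1) → ends 3; pad 1 to align 4 for size; size at 4 (size 4, align 4) → ends 8; mtime at 8 (size 4, align 4) → ends 12; total 12 bytes, alignment 4
state at 0 (size 2, align 2) → ends 2
x at 2 (size 4, align 2) → ends 6
vx at 6 (size 1, align 1) → ends 7
pad 1 to align 2 for cooldown
cooldown at 8 (size 12, align 2) → ends 20
ammo at 20 (size 2, align 2) → ends 22
vy at 22 (size 52, align 2) → ends 74
hp at 74 (size 2, align 2) → ends 76
id at 76 (size 1, align 1) → ends 77
pad 1 to align 2 for y
y at 78 (size 4, align 2) → ends 82
score at 82 (size 1, align 1) → ends 83
tail pad 1 to reach multiple of 2
total 84 bytes, alignment 2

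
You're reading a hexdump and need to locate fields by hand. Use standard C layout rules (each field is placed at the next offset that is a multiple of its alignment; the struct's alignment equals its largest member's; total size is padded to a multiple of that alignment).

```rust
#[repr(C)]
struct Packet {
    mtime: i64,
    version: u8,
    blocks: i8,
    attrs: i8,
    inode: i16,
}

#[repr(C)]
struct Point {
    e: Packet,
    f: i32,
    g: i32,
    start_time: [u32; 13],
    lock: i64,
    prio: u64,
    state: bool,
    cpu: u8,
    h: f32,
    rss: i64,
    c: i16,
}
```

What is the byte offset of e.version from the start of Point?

8

Packet: @0: mtime [8B, align 8] → 8; @8: version [1B, align 1] → 9; @9: blocks [1B, align 1] → 10; @10: attrs [1B, align 1] → 11; +1 pad (align 2); @12: inode [2B, align 2] → 14; +2 tail pad (align 8); size 16, align 8
@0: e [16B, align 8] → 16
within Packet: version at 8
0 + 8 = 8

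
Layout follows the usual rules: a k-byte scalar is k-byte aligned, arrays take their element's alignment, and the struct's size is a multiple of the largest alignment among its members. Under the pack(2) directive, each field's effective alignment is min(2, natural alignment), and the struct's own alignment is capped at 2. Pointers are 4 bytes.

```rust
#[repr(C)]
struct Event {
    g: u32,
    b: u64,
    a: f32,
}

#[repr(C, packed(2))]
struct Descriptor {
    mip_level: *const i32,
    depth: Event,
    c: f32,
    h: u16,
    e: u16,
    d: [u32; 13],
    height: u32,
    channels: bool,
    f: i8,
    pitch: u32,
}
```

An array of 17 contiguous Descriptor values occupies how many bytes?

Event: @0: g [4B, align 4] → 4; +4 pad (align 8); @8: b [8B, align 8] → 16; @16: a [4B, align 4] → 20; +4 tail pad (align 8); size 24, align 8
@0: mip_level [4B, align 2] → 4
@4: depth [24B, align 2] → 28
@28: c [4B, align 2] → 32
@32: h [2B, align 2] → 34
@34: e [2B, align 2] → 36
@36: d [52B, align 2] → 88
@88: height [4B, align 2] → 92
@92: channels [1B, align 1] → 93
@93: f [1B, align 1] → 94
@94: pitch [4B, align 2] → 98
size 98, align 2
array of 17: 17 × 98 = 1666

1666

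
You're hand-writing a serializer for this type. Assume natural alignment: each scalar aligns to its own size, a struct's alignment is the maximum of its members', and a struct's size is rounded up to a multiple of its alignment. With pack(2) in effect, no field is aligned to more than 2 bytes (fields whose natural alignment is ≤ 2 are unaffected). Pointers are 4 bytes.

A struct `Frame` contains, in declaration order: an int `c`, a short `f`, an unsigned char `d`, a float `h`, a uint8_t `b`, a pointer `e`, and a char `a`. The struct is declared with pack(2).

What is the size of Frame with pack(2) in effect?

20

0..4  c  (4B, 2-aligned)
4..6  f  (2B, 2-aligned)
6..7  d  (1B, 1-aligned)
7..8  -- padding (1B)
8..12  h  (4B, 2-aligned)
12..13  b  (1B, 1-aligned)
13..14  -- padding (1B)
14..18  e  (4B, 2-aligned)
18..19  a  (1B, 1-aligned)
19..20  -- tail padding (1B)
sizeof = 20, alignof = 2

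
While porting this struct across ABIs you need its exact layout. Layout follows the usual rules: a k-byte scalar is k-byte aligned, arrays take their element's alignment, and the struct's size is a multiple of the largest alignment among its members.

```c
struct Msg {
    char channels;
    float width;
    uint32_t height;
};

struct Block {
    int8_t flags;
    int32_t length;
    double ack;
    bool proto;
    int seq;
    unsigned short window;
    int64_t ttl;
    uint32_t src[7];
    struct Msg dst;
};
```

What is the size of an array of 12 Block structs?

Msg: @0: channels [1B, align 1] → 1; +3 pad (align 4); @4: width [4B, align 4] → 8; @8: height [4B, align 4] → 12; size 12, align 4
@0: flags [1B, align 1] → 1
+3 pad (align 4)
@4: length [4B, align 4] → 8
@8: ack [8B, align 8] → 16
@16: proto [1B, align 1] → 17
+3 pad (align 4)
@20: seq [4B, align 4] → 24
@24: window [2B, align 2] → 26
+6 pad (align 8)
@32: ttl [8B, align 8] → 40
@40: src [28B, align 4] → 68
@68: dst [12B, align 4] → 80
size 80, align 8
array of 12: 12 × 80 = 960

960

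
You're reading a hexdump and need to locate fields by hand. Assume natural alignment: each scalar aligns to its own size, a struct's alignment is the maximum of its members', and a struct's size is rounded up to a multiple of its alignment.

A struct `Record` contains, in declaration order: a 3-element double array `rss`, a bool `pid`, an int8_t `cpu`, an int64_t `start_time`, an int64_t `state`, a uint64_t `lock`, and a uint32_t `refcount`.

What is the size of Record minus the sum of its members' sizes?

rss at 0 (size 24, align 8) → ends 24
pid at 24 (size 1, align 1) → ends 25
cpu at 25 (size 1, align 1) → ends 26
pad 6 to align 8 for start_time
start_time at 32 (size 8, align 8) → ends 40
state at 40 (size 8, align 8) → ends 48
lock at 48 (size 8, align 8) → ends 56
refcount at 56 (size 4, align 4) → ends 60
tail pad 4 to reach multiple of 8
total 64 bytes, alignment 8
data bytes 54, size 64 → padding 10

10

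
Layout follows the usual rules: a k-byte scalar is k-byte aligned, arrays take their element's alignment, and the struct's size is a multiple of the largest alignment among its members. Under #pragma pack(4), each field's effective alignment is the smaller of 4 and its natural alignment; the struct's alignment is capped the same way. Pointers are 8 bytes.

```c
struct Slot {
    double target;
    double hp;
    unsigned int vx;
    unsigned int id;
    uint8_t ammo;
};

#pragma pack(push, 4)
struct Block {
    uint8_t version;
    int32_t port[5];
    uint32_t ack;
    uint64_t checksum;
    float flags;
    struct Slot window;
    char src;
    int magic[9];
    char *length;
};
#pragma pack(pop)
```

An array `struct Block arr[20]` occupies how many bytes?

Slot: 0..8  target  (8B, 8-aligned); 8..16  hp  (8B, 8-aligned); 16..20  vx  (4B, 4-aligned); 20..24  id  (4B, 4-aligned); 24..25  ammo  (1B, 1-aligned); 25..32  -- tail padding (7B); sizeof = 32, alignof = 8
0..1  version  (1B, 1-aligned)
1..4  -- padding (3B)
4..24  port  (20B, 4-aligned)
24..28  ack  (4B, 4-aligned)
28..36  checksum  (8B, 4-aligned)
36..40  flags  (4B, 4-aligned)
40..72  window  (32B, 4-aligned)
72..73  src  (1B, 1-aligned)
73..76  -- padding (3B)
76..112  magic  (36B, 4-aligned)
112..120  length  (8B, 4-aligned)
sizeof = 120, alignof = 4
array of 20: 20 × 120 = 2400

2400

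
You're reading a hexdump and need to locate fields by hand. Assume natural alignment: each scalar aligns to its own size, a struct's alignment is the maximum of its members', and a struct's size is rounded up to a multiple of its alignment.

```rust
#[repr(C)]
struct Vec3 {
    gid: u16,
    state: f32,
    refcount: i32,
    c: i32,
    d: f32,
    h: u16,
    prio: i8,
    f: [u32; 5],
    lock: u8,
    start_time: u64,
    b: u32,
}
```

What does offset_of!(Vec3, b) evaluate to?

56

@0: gid [2B, align 2] → 2
+2 pad (align 4)
@4: state [4B, align 4] → 8
@8: refcount [4B, align 4] → 12
@12: c [4B, align 4] → 16
@16: d [4B, align 4] → 20
@20: h [2B, align 2] → 22
@22: prio [1B, align 1] → 23
+1 pad (align 4)
@24: f [20B, align 4] → 44
@44: lock [1B, align 1] → 45
+3 pad (align 8)
@48: start_time [8B, align 8] → 56
@56: b [4B, align 4] → 60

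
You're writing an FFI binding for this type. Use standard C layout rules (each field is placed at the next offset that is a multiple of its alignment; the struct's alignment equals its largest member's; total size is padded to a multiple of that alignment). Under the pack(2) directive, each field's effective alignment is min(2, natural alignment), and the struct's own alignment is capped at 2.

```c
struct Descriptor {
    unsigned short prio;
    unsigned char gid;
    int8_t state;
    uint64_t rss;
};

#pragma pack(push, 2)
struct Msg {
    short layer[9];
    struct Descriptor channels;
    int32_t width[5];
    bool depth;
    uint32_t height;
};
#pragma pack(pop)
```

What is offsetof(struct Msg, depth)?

Descriptor: prio at 0 (size 2, align 2) → ends 2; gid at 2 (size 1, align 1) → ends 3; state at 3 (size 1, align 1) → ends 4; pad 4 to align 8 for rss; rss at 8 (size 8, align 8) → ends 16; total 16 bytes, alignment 8
layer at 0 (size 18, align 2) → ends 18
channels at 18 (size 16, align 2) → ends 34
width at 34 (size 20, align 2) → ends 54
depth at 54 (size 1, align 1) → ends 55

54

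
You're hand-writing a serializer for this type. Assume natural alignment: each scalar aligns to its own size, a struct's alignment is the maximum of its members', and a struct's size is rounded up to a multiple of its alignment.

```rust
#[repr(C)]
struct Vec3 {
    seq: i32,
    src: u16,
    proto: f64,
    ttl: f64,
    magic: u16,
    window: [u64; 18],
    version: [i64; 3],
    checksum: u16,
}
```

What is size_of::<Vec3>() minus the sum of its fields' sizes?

14

seq at 0 (size 4, align 4) → ends 4
src at 4 (size 2, align 2) → ends 6
pad 2 to align 8 for proto
proto at 8 (size 8, align 8) → ends 16
ttl at 16 (size 8, align 8) → ends 24
magic at 24 (size 2, align 2) → ends 26
pad 6 to align 8 for window
window at 32 (size 144, align 8) → ends 176
version at 176 (size 24, align 8) → ends 200
checksum at 200 (size 2, align 2) → ends 202
tail pad 6 to reach multiple of 8
total 208 bytes, alignment 8
data bytes 194, size 208 → padding 14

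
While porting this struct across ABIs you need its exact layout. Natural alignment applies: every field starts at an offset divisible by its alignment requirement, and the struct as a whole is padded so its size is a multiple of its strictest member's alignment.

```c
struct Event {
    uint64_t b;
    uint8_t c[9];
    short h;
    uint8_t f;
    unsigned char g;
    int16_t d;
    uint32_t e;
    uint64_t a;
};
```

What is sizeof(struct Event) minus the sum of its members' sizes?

b at 0 (size 8, align 8) → ends 8
c at 8 (size 9, align 1) → ends 17
pad 1 to align 2 for h
h at 18 (size 2, align 2) → ends 20
f at 20 (size 1, align 1) → ends 21
g at 21 (size 1, align 1) → ends 22
d at 22 (size 2, align 2) → ends 24
e at 24 (size 4, align 4) → ends 28
pad 4 to align 8 for a
a at 32 (size 8, align 8) → ends 40
total 40 bytes, alignment 8
data bytes 35, size 40 → padding 5

5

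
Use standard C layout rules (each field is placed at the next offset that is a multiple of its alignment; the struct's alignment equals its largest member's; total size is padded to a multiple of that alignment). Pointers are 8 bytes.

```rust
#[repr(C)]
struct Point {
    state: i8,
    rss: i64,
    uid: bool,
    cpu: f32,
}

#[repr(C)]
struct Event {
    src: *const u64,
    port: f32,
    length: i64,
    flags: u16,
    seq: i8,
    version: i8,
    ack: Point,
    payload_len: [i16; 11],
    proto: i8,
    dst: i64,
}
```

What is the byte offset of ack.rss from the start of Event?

Point: state at 0 (size 1, align 1) → ends 1; pad 7 to align 8 for rss; rss at 8 (size 8, align 8) → ends 16; uid at 16 (size 1, align 1) → ends 17; pad 3 to align 4 for cpu; cpu at 20 (size 4, align 4) → ends 24; total 24 bytes, alignment 8
src at 0 (size 8, align 8) → ends 8
port at 8 (size 4, align 4) → ends 12
pad 4 to align 8 for length
length at 16 (size 8, align 8) → ends 24
flags at 24 (size 2, align 2) → ends 26
seq at 26 (size 1, align 1) → ends 27
version at 27 (size 1, align 1) → ends 28
pad 4 to align 8 for ack
ack at 32 (size 24, align 8) → ends 56
within Point: rss at 8
32 + 8 = 40

40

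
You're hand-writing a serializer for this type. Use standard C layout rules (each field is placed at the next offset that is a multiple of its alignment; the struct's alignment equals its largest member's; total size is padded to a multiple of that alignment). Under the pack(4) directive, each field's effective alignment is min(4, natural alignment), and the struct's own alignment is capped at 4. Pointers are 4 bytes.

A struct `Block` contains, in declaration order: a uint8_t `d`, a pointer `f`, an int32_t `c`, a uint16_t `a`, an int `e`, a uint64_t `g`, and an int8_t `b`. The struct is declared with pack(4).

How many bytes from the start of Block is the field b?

28

0..1  d  (1B, 1-aligned)
1..4  -- padding (3B)
4..8  f  (4B, 4-aligned)
8..12  c  (4B, 4-aligned)
12..14  a  (2B, 2-aligned)
14..16  -- padding (2B)
16..20  e  (4B, 4-aligned)
20..28  g  (8B, 4-aligned)
28..29  b  (1B, 1-aligned)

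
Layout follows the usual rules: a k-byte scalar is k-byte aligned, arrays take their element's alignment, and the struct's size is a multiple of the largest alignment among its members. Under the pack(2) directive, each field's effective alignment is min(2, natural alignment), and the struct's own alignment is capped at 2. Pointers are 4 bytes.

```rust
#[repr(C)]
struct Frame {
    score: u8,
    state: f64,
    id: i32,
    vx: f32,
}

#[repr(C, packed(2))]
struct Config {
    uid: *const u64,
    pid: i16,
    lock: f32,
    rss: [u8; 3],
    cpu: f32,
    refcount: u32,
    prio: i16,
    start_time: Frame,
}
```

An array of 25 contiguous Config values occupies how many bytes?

1200

Frame: score at 0 (size 1, align 1) → ends 1; pad 7 to align 8 for state; state at 8 (size 8, align 8) → ends 16; id at 16 (size 4, align 4) → ends 20; vx at 20 (size 4, align 4) → ends 24; total 24 bytes, alignment 8
uid at 0 (size 4, align 2) → ends 4
pid at 4 (size 2, align 2) → ends 6
lock at 6 (size 4, align 2) → ends 10
rss at 10 (size 3, align 1) → ends 13
pad 1 to align 2 for cpu
cpu at 14 (size 4, align 2) → ends 18
refcount at 18 (size 4, align 2) → ends 22
prio at 22 (size 2, align 2) → ends 24
start_time at 24 (size 24, align 2) → ends 48
total 48 bytes, alignment 2
array of 25: 25 × 48 = 1200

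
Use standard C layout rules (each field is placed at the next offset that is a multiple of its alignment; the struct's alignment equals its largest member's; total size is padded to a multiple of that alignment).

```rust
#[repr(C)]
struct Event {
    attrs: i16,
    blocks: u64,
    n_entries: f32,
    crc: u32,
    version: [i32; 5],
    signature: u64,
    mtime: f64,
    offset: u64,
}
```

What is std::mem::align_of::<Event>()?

member alignments: attrs=2, blocks=8, n_entries=4, crc=4, version=4, signature=8, mtime=8, offset=8
max = 8

8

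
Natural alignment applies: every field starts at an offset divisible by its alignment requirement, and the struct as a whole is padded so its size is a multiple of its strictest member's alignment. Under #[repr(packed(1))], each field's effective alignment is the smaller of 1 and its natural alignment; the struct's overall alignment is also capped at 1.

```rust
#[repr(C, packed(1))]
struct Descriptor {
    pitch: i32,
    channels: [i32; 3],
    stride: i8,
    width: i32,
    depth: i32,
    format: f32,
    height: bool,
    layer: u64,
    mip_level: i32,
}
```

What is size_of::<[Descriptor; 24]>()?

0..4  pitch  (4B, 1-aligned)
4..16  channels  (12B, 1-aligned)
16..17  stride  (1B, 1-aligned)
17..21  width  (4B, 1-aligned)
21..25  depth  (4B, 1-aligned)
25..29  format  (4B, 1-aligned)
29..30  height  (1B, 1-aligned)
30..38  layer  (8B, 1-aligned)
38..42  mip_level  (4B, 1-aligned)
sizeof = 42, alignof = 1
array of 24: 24 × 42 = 1008

1008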